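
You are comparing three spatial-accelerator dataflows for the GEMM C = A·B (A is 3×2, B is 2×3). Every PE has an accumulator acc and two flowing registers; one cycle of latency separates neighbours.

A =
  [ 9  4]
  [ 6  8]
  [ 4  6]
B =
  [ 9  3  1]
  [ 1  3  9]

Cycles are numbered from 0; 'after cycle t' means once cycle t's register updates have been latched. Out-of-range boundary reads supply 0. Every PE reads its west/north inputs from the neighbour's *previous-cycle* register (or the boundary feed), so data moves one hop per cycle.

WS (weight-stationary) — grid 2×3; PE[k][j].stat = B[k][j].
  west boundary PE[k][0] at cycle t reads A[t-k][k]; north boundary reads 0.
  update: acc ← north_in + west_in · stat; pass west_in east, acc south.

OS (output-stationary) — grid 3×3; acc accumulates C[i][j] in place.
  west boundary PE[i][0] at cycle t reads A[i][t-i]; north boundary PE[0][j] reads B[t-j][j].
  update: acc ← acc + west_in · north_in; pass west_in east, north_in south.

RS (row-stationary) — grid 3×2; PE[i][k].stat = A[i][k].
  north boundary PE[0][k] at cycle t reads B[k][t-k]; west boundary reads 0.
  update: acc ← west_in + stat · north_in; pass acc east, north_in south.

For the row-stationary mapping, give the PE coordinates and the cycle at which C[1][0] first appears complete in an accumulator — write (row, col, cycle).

Under RS, C[1][0] lands at PE[1][1]:
  c0 r1c1: 0 / 0 / 0
  c1 r1c1: 0 / 0 / 0
  c2 r1c1: 62 / 62 / 1

(row, col, cycle) = (1, 1, 2)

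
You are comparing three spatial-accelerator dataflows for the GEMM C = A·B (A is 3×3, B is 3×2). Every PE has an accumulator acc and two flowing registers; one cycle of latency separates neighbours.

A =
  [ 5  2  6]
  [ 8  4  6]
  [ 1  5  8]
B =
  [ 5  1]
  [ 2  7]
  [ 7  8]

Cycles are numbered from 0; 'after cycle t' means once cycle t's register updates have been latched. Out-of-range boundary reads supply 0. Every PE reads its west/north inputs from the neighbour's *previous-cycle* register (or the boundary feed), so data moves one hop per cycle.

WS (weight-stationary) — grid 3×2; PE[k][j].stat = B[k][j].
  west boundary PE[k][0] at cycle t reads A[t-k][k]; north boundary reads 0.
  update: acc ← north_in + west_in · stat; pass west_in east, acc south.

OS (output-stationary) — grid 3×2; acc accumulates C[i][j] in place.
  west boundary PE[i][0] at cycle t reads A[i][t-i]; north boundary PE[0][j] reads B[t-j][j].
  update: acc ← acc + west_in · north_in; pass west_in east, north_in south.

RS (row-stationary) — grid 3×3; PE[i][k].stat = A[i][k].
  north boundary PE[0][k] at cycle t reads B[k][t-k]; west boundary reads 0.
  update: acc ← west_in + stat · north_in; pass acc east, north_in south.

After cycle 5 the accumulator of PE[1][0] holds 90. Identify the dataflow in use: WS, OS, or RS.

Under WS (3×2), PE[1][0]:
  [0] (1,0) acc=0 (h:0 v:0)
  [1] (1,0) acc=29 (h:2 v:29)
  [2] (1,0) acc=48 (h:4 v:48)
  [3] (1,0) acc=15 (h:5 v:15)
  [4] (1,0) acc=0 (h:0 v:0)
  [5] (1,0) acc=0 (h:0 v:0)
Under OS (3×2), PE[1][0]:
  [0] (1,0) acc=0 (h:0 v:0)
  [1] (1,0) acc=40 (h:8 v:5)
  [2] (1,0) acc=48 (h:4 v:2)
  [3] (1,0) acc=90 (h:6 v:7)
  [4] (1,0) acc=90 (h:0 v:0)
  [5] (1,0) acc=90 (h:0 v:0)
Under RS (3×3), PE[1][0]:
  [0] (1,0) acc=0 (h:0 v:0)
  [1] (1,0) acc=40 (h:40 v:5)
  [2] (1,0) acc=8 (h:8 v:1)
  [3] (1,0) acc=0 (h:0 v:0)
  [4] (1,0) acc=0 (h:0 v:0)
  [5] (1,0) acc=0 (h:0 v:0)

dataflow = OS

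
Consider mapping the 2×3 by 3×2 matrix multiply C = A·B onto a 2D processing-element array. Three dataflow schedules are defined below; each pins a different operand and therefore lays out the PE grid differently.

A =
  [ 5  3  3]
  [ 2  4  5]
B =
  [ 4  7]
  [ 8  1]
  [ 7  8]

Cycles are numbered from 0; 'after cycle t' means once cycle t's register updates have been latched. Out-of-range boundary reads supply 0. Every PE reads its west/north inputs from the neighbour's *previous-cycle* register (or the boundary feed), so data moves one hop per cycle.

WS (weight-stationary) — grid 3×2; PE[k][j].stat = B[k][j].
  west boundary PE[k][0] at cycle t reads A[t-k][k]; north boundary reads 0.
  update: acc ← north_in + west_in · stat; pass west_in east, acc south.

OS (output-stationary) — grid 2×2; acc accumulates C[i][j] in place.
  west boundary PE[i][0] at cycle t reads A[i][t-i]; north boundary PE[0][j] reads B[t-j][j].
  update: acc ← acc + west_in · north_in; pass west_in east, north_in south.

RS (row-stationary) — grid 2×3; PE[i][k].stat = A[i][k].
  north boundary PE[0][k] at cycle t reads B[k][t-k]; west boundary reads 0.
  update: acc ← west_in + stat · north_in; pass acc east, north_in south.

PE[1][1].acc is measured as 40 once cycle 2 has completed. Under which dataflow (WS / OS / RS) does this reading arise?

dataflow = RS

Under WS (3×2), PE[1][1]:
  [0] (1,1) acc=0 (h:0 v:0)
  [1] (1,1) acc=0 (h:0 v:0)
  [2] (1,1) acc=38 (h:3 v:38)
Under OS (2×2), PE[1][1]:
  [0] (1,1) acc=0 (h:0 v:0)
  [1] (1,1) acc=0 (h:0 v:0)
  [2] (1,1) acc=14 (h:2 v:7)
Under RS (2×3), PE[1][1]:
  [0] (1,1) acc=0 (h:0 v:0)
  [1] (1,1) acc=0 (h:0 v:0)
  [2] (1,1) acc=40 (h:40 v:8)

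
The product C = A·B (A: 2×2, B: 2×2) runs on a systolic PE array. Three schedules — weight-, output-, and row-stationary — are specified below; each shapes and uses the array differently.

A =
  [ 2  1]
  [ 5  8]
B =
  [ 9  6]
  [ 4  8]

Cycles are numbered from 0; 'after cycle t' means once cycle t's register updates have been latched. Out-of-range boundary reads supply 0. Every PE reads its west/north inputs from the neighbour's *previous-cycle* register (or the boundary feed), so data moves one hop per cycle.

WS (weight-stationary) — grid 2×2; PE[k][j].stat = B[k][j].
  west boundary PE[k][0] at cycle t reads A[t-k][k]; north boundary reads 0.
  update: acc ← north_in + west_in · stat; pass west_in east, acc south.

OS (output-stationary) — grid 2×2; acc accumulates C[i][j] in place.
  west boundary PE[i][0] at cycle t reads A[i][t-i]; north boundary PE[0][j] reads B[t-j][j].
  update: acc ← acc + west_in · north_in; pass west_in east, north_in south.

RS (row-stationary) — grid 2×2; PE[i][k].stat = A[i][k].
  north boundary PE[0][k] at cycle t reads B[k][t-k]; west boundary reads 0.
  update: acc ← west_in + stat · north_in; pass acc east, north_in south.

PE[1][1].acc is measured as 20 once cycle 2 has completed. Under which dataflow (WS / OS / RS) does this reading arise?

WS (2×2 grid), PE[1][1]:
  after 0 — PE[1][1] acc=0, pass-E 0, pass-S 0
  after 1 — PE[1][1] acc=0, pass-E 0, pass-S 0
  after 2 — PE[1][1] acc=20, pass-E 1, pass-S 20
OS (2×2 grid), PE[1][1]:
  after 0 — PE[1][1] acc=0, pass-E 0, pass-S 0
  after 1 — PE[1][1] acc=0, pass-E 0, pass-S 0
  after 2 — PE[1][1] acc=30, pass-E 5, pass-S 6
RS (2×2 grid), PE[1][1]:
  after 0 — PE[1][1] acc=0, pass-E 0, pass-S 0
  after 1 — PE[1][1] acc=0, pass-E 0, pass-S 0
  after 2 — PE[1][1] acc=77, pass-E 77, pass-S 4

dataflow = WS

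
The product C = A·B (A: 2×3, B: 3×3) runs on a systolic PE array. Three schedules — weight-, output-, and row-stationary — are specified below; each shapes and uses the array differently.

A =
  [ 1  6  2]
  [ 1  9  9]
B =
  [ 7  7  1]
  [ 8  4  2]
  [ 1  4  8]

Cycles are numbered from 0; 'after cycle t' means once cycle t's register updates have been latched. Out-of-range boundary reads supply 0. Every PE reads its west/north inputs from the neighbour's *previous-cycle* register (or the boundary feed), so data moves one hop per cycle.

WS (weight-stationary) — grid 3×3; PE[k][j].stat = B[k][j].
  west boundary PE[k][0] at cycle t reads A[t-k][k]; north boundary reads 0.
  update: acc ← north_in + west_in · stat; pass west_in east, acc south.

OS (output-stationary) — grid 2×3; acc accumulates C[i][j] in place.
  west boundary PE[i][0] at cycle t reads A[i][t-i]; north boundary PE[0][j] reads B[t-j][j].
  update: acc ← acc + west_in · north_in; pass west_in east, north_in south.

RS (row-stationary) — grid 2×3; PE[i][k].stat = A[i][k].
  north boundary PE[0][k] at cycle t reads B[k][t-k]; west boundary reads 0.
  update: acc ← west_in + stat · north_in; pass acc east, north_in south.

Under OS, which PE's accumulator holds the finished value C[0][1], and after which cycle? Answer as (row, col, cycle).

(row, col, cycle) = (0, 1, 3)

OS — PE[0][1] is where C[0][1] collects:
  @0  [0,1]  acc 0  |  →0  ↓0
  @1  [0,1]  acc 7  |  →1  ↓7
  @2  [0,1]  acc 31  |  →6  ↓4
  @3  [0,1]  acc 39  |  →2  ↓4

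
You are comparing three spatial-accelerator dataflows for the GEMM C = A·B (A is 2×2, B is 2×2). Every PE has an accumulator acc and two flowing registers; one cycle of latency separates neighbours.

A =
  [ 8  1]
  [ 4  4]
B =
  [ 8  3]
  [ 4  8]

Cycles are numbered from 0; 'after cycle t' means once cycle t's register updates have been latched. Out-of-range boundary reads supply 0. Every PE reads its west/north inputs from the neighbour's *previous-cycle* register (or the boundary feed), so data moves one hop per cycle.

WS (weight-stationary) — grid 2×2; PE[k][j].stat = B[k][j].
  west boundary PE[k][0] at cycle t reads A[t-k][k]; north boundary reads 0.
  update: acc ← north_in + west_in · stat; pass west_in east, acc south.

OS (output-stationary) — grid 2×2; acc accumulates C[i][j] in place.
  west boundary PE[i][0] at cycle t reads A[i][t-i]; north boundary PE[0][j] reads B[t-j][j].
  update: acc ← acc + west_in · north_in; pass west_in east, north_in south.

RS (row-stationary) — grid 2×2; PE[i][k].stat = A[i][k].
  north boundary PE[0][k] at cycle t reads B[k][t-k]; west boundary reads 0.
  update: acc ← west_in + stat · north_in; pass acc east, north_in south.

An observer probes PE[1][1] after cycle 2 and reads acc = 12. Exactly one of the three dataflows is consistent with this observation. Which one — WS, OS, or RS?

WS [2×2] PE[1][1] across cycles:
  t=0 PE[1][1]: acc=0 h=0 v=0
  t=1 PE[1][1]: acc=0 h=0 v=0
  t=2 PE[1][1]: acc=32 h=1 v=32
OS [2×2] PE[1][1] across cycles:
  t=0 PE[1][1]: acc=0 h=0 v=0
  t=1 PE[1][1]: acc=0 h=0 v=0
  t=2 PE[1][1]: acc=12 h=4 v=3
RS [2×2] PE[1][1] across cycles:
  t=0 PE[1][1]: acc=0 h=0 v=0
  t=1 PE[1][1]: acc=0 h=0 v=0
  t=2 PE[1][1]: acc=48 h=48 v=4

dataflow = OS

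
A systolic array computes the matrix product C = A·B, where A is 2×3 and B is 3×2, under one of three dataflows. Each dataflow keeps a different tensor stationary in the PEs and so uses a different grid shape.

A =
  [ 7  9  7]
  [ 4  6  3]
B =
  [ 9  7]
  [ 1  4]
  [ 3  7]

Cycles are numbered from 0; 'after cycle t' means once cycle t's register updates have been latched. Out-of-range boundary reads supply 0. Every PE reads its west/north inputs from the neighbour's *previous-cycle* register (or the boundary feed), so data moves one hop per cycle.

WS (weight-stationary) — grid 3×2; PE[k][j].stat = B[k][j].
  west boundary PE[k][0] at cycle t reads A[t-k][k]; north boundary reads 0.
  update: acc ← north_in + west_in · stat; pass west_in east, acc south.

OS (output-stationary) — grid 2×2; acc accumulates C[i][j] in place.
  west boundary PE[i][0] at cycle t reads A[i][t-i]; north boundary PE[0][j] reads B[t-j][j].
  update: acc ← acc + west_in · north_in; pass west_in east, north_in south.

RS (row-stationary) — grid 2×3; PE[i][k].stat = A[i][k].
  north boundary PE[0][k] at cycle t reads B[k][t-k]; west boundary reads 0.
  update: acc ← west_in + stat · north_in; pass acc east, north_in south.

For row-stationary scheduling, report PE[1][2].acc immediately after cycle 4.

Tracing RS — 2×3 array, target PE[1][2]:
  c0 r0c2: 0 / 0 / 0
  c0 r1c1: 0 / 0 / 0
  c0 r1c2: 0 / 0 / 0
  c1 r0c2: 0 / 0 / 0
  c1 r1c1: 0 / 0 / 0
  c1 r1c2: 0 / 0 / 0
  c2 r0c2: 93 / 93 / 3
  c2 r1c1: 42 / 42 / 1
  c2 r1c2: 0 / 0 / 0
  c3 r0c2: 134 / 134 / 7
  c3 r1c1: 52 / 52 / 4
  c3 r1c2: 51 / 51 / 3
  c4 r0c2: 0 / 0 / 0
  c4 r1c1: 0 / 0 / 0
  c4 r1c2: 73 / 73 / 7

PE[1][2].acc = 73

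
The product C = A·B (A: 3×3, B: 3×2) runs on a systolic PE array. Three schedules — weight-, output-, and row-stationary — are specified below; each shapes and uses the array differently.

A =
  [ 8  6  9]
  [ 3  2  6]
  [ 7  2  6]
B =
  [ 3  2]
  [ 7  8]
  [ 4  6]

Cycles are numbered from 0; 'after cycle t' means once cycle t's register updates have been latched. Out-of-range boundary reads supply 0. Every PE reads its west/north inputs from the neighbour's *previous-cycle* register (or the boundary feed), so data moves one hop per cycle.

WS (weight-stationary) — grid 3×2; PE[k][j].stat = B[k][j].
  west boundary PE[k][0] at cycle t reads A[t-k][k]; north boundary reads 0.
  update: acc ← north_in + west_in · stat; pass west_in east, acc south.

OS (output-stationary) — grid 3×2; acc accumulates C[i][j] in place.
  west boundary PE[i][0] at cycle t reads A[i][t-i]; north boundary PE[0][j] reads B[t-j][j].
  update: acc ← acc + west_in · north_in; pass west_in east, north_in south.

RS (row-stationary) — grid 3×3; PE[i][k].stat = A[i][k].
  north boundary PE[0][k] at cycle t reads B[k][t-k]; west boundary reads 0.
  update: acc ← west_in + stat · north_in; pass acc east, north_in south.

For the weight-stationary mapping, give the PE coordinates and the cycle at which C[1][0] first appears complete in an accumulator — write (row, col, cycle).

(row, col, cycle) = (2, 0, 3)

WS — PE[2][0] is where C[1][0] collects:
  after 0 — PE[2][0] acc=0, pass-E 0, pass-S 0
  after 1 — PE[2][0] acc=0, pass-E 0, pass-S 0
  after 2 — PE[2][0] acc=102, pass-E 9, pass-S 102
  after 3 — PE[2][0] acc=47, pass-E 6, pass-S 47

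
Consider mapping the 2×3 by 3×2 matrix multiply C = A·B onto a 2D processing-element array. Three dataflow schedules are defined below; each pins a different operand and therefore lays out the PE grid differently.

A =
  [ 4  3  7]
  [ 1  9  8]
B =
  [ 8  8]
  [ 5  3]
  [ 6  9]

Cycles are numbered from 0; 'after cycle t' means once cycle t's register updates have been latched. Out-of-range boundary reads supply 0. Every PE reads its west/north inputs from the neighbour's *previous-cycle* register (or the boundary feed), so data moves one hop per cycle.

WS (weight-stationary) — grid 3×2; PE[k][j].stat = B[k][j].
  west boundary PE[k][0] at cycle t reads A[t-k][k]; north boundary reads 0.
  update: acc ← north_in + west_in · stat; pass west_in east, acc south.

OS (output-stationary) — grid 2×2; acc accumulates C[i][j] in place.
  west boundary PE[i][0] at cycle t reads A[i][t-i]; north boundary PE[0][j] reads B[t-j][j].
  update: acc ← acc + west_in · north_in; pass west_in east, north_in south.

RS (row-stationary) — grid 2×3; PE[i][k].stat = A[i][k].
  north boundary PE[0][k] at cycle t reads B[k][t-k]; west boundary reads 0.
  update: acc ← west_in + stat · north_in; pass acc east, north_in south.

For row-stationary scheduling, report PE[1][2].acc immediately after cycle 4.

Tracing RS — 2×3 array, target PE[1][2]:
  after 0 — PE[0][2] acc=0, pass-E 0, pass-S 0
  after 0 — PE[1][1] acc=0, pass-E 0, pass-S 0
  after 0 — PE[1][2] acc=0, pass-E 0, pass-S 0
  after 1 — PE[0][2] acc=0, pass-E 0, pass-S 0
  after 1 — PE[1][1] acc=0, pass-E 0, pass-S 0
  after 1 — PE[1][2] acc=0, pass-E 0, pass-S 0
  after 2 — PE[0][2] acc=89, pass-E 89, pass-S 6
  after 2 — PE[1][1] acc=53, pass-E 53, pass-S 5
  after 2 — PE[1][2] acc=0, pass-E 0, pass-S 0
  after 3 — PE[0][2] acc=104, pass-E 104, pass-S 9
  after 3 — PE[1][1] acc=35, pass-E 35, pass-S 3
  after 3 — PE[1][2] acc=101, pass-E 101, pass-S 6
  after 4 — PE[0][2] acc=0, pass-E 0, pass-S 0
  after 4 — PE[1][1] acc=0, pass-E 0, pass-S 0
  after 4 — PE[1][2] acc=107, pass-E 107, pass-S 9

PE[1][2].acc = 107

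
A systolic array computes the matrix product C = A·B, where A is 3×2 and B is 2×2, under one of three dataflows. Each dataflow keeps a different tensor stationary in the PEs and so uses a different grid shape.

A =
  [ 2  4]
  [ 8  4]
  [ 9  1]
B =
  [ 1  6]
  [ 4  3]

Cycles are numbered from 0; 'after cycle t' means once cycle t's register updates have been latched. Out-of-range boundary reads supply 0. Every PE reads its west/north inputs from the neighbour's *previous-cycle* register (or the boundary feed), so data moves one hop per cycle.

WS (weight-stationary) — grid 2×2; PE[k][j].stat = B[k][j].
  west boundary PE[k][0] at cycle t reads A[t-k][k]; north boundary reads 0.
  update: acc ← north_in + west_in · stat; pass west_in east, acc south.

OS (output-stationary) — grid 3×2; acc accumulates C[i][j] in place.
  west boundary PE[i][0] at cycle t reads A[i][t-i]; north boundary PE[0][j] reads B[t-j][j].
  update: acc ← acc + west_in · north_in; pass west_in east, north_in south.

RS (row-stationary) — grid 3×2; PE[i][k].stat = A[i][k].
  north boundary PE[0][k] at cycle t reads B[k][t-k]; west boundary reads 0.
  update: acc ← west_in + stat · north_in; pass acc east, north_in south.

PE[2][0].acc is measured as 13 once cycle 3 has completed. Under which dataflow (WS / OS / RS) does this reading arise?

dataflow = OS

WS (2×2): PE[2][0] does not exist.
Under OS (3×2), PE[2][0]:
  @0  [2,0]  acc 0  |  →0  ↓0
  @1  [2,0]  acc 0  |  →0  ↓0
  @2  [2,0]  acc 9  |  →9  ↓1
  @3  [2,0]  acc 13  |  →1  ↓4
Under RS (3×2), PE[2][0]:
  @0  [2,0]  acc 0  |  →0  ↓0
  @1  [2,0]  acc 0  |  →0  ↓0
  @2  [2,0]  acc 9  |  →9  ↓1
  @3  [2,0]  acc 54  |  →54  ↓6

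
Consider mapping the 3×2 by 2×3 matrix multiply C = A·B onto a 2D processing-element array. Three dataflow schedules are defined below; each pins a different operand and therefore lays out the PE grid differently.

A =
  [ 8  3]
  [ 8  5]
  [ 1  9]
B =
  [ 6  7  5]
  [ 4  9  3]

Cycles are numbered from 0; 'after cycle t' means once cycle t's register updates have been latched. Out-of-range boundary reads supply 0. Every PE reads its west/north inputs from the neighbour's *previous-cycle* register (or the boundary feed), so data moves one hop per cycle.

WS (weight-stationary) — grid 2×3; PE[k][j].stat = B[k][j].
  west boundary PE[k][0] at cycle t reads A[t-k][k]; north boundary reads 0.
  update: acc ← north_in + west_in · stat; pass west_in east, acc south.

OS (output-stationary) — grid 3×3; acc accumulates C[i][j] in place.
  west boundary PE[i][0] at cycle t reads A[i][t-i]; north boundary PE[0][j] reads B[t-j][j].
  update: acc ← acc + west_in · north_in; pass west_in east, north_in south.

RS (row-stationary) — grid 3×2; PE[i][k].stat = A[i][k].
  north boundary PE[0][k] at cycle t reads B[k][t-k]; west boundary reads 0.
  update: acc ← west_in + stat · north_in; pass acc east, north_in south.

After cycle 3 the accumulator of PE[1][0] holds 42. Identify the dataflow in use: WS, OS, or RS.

WS (2×3 grid), PE[1][0]:
  0: (1,0).acc=0  regs=<0,0>
  1: (1,0).acc=60  regs=<3,60>
  2: (1,0).acc=68  regs=<5,68>
  3: (1,0).acc=42  regs=<9,42>
OS (3×3 grid), PE[1][0]:
  0: (1,0).acc=0  regs=<0,0>
  1: (1,0).acc=48  regs=<8,6>
  2: (1,0).acc=68  regs=<5,4>
  3: (1,0).acc=68  regs=<0,0>
RS (3×2 grid), PE[1][0]:
  0: (1,0).acc=0  regs=<0,0>
  1: (1,0).acc=48  regs=<48,6>
  2: (1,0).acc=56  regs=<56,7>
  3: (1,0).acc=40  regs=<40,5>

dataflow = WS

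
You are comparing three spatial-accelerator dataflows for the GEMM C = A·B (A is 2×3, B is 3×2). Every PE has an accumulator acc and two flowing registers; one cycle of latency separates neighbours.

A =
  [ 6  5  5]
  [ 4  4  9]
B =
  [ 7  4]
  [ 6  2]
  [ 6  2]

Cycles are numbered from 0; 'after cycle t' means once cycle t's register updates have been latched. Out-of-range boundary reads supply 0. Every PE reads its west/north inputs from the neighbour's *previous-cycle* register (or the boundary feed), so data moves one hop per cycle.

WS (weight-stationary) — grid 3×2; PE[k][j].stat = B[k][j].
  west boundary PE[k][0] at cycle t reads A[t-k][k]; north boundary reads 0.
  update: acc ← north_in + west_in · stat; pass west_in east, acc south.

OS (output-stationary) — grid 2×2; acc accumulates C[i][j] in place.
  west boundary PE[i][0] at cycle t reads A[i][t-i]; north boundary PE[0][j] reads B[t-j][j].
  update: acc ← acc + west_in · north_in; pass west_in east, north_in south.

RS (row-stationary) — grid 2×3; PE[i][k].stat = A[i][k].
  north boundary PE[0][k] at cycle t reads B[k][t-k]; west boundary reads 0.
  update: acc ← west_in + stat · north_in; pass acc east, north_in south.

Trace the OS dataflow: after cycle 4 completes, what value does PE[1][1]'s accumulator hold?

PE[1][1].acc = 42

Tracing OS — 2×2 array, target PE[1][1]:
  @0  [0,1]  acc 0  |  →0  ↓0
  @0  [1,0]  acc 0  |  →0  ↓0
  @0  [1,1]  acc 0  |  →0  ↓0
  @1  [0,1]  acc 24  |  →6  ↓4
  @1  [1,0]  acc 28  |  →4  ↓7
  @1  [1,1]  acc 0  |  →0  ↓0
  @2  [0,1]  acc 34  |  →5  ↓2
  @2  [1,0]  acc 52  |  →4  ↓6
  @2  [1,1]  acc 16  |  →4  ↓4
  @3  [0,1]  acc 44  |  →5  ↓2
  @3  [1,0]  acc 106  |  →9  ↓6
  @3  [1,1]  acc 24  |  →4  ↓2
  @4  [0,1]  acc 44  |  →0  ↓0
  @4  [1,0]  acc 106  |  →0  ↓0
  @4  [1,1]  acc 42  |  →9  ↓2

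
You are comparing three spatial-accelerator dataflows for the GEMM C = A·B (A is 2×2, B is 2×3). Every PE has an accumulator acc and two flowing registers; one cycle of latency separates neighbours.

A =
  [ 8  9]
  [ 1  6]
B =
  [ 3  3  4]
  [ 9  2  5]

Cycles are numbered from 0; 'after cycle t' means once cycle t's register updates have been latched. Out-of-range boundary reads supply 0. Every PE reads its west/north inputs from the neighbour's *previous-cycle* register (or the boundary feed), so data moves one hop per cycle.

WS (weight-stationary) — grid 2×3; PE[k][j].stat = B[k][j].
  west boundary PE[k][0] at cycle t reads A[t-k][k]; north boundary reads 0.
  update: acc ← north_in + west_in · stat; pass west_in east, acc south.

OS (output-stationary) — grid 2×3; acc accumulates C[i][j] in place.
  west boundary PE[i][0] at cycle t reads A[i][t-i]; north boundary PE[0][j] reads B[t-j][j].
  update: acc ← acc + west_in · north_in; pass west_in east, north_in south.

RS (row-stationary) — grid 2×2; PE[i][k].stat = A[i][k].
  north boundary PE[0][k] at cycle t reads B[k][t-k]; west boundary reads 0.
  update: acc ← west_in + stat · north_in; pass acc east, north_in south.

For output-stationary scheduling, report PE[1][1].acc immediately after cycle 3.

OS (2×3). Following PE[1][1] plus its west/north inputs:
  step 0 · PE0,1: acc=0; fwd→0 fwd↓0
  step 0 · PE1,0: acc=0; fwd→0 fwd↓0
  step 0 · PE1,1: acc=0; fwd→0 fwd↓0
  step 1 · PE0,1: acc=24; fwd→8 fwd↓3
  step 1 · PE1,0: acc=3; fwd→1 fwd↓3
  step 1 · PE1,1: acc=0; fwd→0 fwd↓0
  step 2 · PE0,1: acc=42; fwd→9 fwd↓2
  step 2 · PE1,0: acc=57; fwd→6 fwd↓9
  step 2 · PE1,1: acc=3; fwd→1 fwd↓3
  step 3 · PE0,1: acc=42; fwd→0 fwd↓0
  step 3 · PE1,0: acc=57; fwd→0 fwd↓0
  step 3 · PE1,1: acc=15; fwd→6 fwd↓2

PE[1][1].acc = 15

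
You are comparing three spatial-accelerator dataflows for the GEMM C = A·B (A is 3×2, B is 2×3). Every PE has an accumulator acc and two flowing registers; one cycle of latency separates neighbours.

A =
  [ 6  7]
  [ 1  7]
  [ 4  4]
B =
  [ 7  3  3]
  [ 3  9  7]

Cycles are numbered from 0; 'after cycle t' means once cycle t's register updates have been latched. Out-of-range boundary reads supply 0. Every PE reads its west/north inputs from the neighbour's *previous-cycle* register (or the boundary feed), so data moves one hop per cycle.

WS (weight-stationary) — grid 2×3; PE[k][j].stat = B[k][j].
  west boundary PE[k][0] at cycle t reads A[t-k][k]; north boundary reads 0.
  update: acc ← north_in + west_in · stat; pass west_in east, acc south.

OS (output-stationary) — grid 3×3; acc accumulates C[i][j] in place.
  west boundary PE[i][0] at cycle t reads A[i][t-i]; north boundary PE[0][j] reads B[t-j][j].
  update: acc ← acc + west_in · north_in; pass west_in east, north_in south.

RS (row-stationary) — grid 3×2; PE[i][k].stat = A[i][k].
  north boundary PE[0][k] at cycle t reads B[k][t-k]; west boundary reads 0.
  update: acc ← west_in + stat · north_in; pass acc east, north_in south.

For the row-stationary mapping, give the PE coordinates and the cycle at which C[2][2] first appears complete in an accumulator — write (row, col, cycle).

RS: C[2][2] accumulates in PE[2][1]:
  cycle 0: PE[2][1] → acc 0, east 0, south 0
  cycle 1: PE[2][1] → acc 0, east 0, south 0
  cycle 2: PE[2][1] → acc 0, east 0, south 0
  cycle 3: PE[2][1] → acc 40, east 40, south 3
  cycle 4: PE[2][1] → acc 48, east 48, south 9
  cycle 5: PE[2][1] → acc 40, east 40, south 7

(row, col, cycle) = (2, 1, 5)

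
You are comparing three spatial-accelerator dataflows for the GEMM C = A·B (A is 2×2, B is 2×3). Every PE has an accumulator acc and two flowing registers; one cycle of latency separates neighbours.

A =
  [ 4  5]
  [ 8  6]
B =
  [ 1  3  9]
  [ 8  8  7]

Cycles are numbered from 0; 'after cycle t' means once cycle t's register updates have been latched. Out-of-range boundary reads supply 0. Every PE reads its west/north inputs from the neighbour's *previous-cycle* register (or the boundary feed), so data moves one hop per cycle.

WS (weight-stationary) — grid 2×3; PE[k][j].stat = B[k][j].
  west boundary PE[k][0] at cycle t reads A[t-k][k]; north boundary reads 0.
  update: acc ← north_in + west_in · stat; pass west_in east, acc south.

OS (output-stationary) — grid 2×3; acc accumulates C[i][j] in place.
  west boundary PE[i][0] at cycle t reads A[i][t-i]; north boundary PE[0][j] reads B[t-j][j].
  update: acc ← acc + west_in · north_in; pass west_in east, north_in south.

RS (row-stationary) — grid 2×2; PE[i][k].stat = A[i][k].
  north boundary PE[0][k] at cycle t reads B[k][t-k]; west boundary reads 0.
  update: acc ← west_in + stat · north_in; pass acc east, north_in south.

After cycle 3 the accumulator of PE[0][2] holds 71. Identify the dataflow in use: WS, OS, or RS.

WS (2×3 grid), PE[0][2]:
  cycle 0: PE[0][2] → acc 0, east 0, south 0
  cycle 1: PE[0][2] → acc 0, east 0, south 0
  cycle 2: PE[0][2] → acc 36, east 4, south 36
  cycle 3: PE[0][2] → acc 72, east 8, south 72
OS (2×3 grid), PE[0][2]:
  cycle 0: PE[0][2] → acc 0, east 0, south 0
  cycle 1: PE[0][2] → acc 0, east 0, south 0
  cycle 2: PE[0][2] → acc 36, east 4, south 9
  cycle 3: PE[0][2] → acc 71, east 5, south 7
RS (2×2): PE[0][2] does not exist.

dataflow = OS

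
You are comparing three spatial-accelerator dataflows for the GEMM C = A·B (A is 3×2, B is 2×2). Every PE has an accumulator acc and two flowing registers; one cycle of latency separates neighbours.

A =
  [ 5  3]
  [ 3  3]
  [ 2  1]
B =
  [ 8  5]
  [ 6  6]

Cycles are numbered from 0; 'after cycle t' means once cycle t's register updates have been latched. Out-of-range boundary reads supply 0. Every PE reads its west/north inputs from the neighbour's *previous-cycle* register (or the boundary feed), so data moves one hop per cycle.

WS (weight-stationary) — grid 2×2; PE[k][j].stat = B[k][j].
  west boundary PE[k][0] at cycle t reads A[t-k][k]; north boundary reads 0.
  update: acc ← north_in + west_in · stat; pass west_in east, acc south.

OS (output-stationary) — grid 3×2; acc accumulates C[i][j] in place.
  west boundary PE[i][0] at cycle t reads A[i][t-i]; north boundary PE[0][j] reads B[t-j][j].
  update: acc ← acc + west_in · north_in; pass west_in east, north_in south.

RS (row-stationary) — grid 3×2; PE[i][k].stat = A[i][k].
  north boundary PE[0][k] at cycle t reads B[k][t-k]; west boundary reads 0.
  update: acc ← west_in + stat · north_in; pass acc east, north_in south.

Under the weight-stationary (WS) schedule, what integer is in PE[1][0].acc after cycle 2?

WS (2×2). Following PE[1][0] plus its west/north inputs:
  step 0 · PE0,0: acc=40; fwd→5 fwd↓40
  step 0 · PE1,0: acc=0; fwd→0 fwd↓0
  step 1 · PE0,0: acc=24; fwd→3 fwd↓24
  step 1 · PE1,0: acc=58; fwd→3 fwd↓58
  step 2 · PE0,0: acc=16; fwd→2 fwd↓16
  step 2 · PE1,0: acc=42; fwd→3 fwd↓42

PE[1][0].acc = 42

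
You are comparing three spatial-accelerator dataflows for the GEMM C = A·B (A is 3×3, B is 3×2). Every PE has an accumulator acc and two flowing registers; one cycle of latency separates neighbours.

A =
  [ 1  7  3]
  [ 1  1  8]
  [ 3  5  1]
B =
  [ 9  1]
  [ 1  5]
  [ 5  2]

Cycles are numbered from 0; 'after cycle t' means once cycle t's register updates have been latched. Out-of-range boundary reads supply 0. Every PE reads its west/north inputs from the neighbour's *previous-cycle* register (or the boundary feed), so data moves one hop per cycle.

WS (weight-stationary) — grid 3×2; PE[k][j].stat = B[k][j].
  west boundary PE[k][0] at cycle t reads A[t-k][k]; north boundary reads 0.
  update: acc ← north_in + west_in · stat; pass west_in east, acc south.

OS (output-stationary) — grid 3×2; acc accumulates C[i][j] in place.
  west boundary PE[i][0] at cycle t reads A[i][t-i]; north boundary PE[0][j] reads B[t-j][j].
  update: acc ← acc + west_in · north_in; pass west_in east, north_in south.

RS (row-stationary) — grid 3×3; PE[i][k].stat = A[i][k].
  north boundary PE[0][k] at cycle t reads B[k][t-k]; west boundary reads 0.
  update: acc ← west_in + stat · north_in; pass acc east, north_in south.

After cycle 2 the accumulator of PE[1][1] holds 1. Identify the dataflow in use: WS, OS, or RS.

dataflow = OS

WS (3×2 grid), PE[1][1]:
  step 0 · PE1,1: acc=0; fwd→0 fwd↓0
  step 1 · PE1,1: acc=0; fwd→0 fwd↓0
  step 2 · PE1,1: acc=36; fwd→7 fwd↓36
OS (3×2 grid), PE[1][1]:
  step 0 · PE1,1: acc=0; fwd→0 fwd↓0
  step 1 · PE1,1: acc=0; fwd→0 fwd↓0
  step 2 · PE1,1: acc=1; fwd→1 fwd↓1
RS (3×3 grid), PE[1][1]:
  step 0 · PE1,1: acc=0; fwd→0 fwd↓0
  step 1 · PE1,1: acc=0; fwd→0 fwd↓0
  step 2 · PE1,1: acc=10; fwd→10 fwd↓1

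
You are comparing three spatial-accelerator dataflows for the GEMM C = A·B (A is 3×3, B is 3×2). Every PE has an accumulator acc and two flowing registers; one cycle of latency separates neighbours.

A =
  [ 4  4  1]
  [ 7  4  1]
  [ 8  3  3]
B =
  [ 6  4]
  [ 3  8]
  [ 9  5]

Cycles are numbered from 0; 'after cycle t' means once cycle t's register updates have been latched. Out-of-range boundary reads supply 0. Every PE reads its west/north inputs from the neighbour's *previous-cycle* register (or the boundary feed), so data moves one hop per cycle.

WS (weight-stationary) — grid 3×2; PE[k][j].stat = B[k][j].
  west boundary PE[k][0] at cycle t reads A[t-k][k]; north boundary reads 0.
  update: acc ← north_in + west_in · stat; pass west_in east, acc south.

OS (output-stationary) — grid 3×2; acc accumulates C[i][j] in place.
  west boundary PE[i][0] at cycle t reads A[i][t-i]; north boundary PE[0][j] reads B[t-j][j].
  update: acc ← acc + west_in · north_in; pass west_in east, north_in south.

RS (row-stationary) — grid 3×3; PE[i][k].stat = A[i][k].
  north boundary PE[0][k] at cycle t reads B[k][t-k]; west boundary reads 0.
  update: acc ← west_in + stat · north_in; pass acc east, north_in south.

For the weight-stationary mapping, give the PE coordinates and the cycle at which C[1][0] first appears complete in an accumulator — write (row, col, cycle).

WS — PE[2][0] is where C[1][0] collects:
  [0] (2,0) acc=0 (h:0 v:0)
  [1] (2,0) acc=0 (h:0 v:0)
  [2] (2,0) acc=45 (h:1 v:45)
  [3] (2,0) acc=63 (h:1 v:63)

(row, col, cycle) = (2, 0, 3)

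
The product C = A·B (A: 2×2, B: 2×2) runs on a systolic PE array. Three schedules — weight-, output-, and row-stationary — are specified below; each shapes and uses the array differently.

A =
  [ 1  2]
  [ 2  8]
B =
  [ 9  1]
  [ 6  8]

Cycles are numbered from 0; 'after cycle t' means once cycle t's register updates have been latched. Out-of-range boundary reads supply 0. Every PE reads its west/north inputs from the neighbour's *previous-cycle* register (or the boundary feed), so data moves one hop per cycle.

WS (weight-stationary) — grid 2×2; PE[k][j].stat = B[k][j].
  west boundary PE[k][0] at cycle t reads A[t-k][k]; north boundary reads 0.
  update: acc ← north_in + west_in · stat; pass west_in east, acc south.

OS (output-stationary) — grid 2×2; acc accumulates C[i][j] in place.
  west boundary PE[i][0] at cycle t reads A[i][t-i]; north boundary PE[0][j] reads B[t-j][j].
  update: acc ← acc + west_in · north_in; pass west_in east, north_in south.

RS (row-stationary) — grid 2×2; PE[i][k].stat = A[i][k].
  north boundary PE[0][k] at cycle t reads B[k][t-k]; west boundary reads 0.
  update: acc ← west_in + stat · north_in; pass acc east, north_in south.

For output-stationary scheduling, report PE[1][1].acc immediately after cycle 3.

PE[1][1].acc = 66

OS on a 2×2 grid — tracing PE[1][1] and its feeders:
  @0  [0,1]  acc 0  |  →0  ↓0
  @0  [1,0]  acc 0  |  →0  ↓0
  @0  [1,1]  acc 0  |  →0  ↓0
  @1  [0,1]  acc 1  |  →1  ↓1
  @1  [1,0]  acc 18  |  →2  ↓9
  @1  [1,1]  acc 0  |  →0  ↓0
  @2  [0,1]  acc 17  |  →2  ↓8
  @2  [1,0]  acc 66  |  →8  ↓6
  @2  [1,1]  acc 2  |  →2  ↓1
  @3  [0,1]  acc 17  |  →0  ↓0
  @3  [1,0]  acc 66  |  →0  ↓0
  @3  [1,1]  acc 66  |  →8  ↓8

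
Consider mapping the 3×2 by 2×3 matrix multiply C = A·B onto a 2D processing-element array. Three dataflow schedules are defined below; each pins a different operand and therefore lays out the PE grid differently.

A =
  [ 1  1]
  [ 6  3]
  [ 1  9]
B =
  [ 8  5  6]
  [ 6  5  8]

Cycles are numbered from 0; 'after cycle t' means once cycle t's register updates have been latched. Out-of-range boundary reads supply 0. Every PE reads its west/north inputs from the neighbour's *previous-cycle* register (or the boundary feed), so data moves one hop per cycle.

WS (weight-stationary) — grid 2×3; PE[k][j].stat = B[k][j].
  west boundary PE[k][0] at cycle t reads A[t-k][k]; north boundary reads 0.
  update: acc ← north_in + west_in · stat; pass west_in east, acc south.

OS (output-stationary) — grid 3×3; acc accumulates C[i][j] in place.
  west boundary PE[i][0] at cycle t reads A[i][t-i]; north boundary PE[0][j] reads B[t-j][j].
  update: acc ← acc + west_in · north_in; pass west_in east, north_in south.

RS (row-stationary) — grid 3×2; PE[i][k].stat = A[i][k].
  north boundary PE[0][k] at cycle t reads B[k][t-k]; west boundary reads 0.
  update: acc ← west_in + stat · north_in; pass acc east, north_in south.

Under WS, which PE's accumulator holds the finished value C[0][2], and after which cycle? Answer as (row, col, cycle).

(row, col, cycle) = (1, 2, 3)

Under WS, C[0][2] lands at PE[1][2]:
  [0] (1,2) acc=0 (h:0 v:0)
  [1] (1,2) acc=0 (h:0 v:0)
  [2] (1,2) acc=0 (h:0 v:0)
  [3] (1,2) acc=14 (h:1 v:14)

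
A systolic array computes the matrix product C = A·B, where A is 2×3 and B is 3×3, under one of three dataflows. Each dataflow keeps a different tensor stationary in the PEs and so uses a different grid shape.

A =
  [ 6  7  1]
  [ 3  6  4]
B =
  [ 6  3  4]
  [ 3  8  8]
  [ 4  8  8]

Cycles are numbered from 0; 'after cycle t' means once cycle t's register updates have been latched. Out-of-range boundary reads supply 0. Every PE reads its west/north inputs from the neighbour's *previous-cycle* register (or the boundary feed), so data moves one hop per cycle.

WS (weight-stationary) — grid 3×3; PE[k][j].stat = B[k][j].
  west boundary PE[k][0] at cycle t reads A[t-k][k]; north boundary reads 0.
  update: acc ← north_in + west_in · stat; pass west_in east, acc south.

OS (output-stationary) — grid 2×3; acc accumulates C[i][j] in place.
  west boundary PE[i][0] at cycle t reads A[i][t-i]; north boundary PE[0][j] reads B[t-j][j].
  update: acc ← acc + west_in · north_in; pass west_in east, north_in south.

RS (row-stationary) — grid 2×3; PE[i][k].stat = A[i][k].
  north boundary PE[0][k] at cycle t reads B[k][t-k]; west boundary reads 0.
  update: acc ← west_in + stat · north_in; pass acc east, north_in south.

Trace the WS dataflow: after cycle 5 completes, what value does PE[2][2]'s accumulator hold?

PE[2][2].acc = 92

Tracing WS — 3×3 array, target PE[2][2]:
  @0  [1,2]  acc 0  |  →0  ↓0
  @0  [2,1]  acc 0  |  →0  ↓0
  @0  [2,2]  acc 0  |  →0  ↓0
  @1  [1,2]  acc 0  |  →0  ↓0
  @1  [2,1]  acc 0  |  →0  ↓0
  @1  [2,2]  acc 0  |  →0  ↓0
  @2  [1,2]  acc 0  |  →0  ↓0
  @2  [2,1]  acc 0  |  →0  ↓0
  @2  [2,2]  acc 0  |  →0  ↓0
  @3  [1,2]  acc 80  |  →7  ↓80
  @3  [2,1]  acc 82  |  →1  ↓82
  @3  [2,2]  acc 0  |  →0  ↓0
  @4  [1,2]  acc 60  |  →6  ↓60
  @4  [2,1]  acc 89  |  →4  ↓89
  @4  [2,2]  acc 88  |  →1  ↓88
  @5  [1,2]  acc 0  |  →0  ↓0
  @5  [2,1]  acc 0  |  →0  ↓0
  @5  [2,2]  acc 92  |  →4  ↓92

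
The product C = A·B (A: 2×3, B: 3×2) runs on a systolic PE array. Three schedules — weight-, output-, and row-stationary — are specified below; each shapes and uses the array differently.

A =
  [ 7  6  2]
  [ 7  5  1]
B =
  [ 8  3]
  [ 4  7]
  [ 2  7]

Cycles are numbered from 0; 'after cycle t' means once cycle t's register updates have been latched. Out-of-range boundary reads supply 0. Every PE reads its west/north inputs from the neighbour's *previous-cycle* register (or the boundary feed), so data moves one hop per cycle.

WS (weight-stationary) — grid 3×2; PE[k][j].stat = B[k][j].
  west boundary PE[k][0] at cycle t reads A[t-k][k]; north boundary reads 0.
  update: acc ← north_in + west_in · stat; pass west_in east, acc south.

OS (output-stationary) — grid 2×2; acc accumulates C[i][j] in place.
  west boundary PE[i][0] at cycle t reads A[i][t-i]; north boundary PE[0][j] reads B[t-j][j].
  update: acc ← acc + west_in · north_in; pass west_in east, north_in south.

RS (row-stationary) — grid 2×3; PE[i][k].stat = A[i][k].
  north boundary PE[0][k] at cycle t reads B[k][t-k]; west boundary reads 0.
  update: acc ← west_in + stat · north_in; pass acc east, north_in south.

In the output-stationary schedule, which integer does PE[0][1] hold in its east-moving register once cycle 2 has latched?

register = 6

OS 2×2: PE[0][1] cycle-by-cycle (with neighbour feeds):
  @0  [0,0]  acc 56  |  →7  ↓8
  @0  [0,1]  acc 0  |  →0  ↓0
  @1  [0,0]  acc 80  |  →6  ↓4
  @1  [0,1]  acc 21  |  →7  ↓3
  @2  [0,0]  acc 84  |  →2  ↓2
  @2  [0,1]  acc 63  |  →6  ↓7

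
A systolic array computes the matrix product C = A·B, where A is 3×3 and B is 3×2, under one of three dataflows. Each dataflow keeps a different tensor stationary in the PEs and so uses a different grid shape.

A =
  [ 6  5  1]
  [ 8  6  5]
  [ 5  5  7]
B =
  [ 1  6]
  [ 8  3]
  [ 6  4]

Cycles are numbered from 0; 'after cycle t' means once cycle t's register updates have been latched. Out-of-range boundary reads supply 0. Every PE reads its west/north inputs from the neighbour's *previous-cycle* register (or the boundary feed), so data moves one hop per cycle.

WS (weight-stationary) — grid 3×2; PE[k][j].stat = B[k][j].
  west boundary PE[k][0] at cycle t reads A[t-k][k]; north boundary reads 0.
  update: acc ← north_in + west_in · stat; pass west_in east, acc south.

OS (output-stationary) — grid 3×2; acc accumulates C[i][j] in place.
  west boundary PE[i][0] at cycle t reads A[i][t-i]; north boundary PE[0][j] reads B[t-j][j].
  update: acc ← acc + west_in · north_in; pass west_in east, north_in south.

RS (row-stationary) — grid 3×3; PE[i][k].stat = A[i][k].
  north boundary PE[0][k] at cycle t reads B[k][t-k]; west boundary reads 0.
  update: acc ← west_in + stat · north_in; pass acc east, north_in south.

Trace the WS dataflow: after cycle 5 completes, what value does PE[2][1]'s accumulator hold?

PE[2][1].acc = 73

WS (3×2). Following PE[2][1] plus its west/north inputs:
  t=0 PE[1][1]: acc=0 h=0 v=0
  t=0 PE[2][0]: acc=0 h=0 v=0
  t=0 PE[2][1]: acc=0 h=0 v=0
  t=1 PE[1][1]: acc=0 h=0 v=0
  t=1 PE[2][0]: acc=0 h=0 v=0
  t=1 PE[2][1]: acc=0 h=0 v=0
  t=2 PE[1][1]: acc=51 h=5 v=51
  t=2 PE[2][0]: acc=52 h=1 v=52
  t=2 PE[2][1]: acc=0 h=0 v=0
  t=3 PE[1][1]: acc=66 h=6 v=66
  t=3 PE[2][0]: acc=86 h=5 v=86
  t=3 PE[2][1]: acc=55 h=1 v=55
  t=4 PE[1][1]: acc=45 h=5 v=45
  t=4 PE[2][0]: acc=87 h=7 v=87
  t=4 PE[2][1]: acc=86 h=5 v=86
  t=5 PE[1][1]: acc=0 h=0 v=0
  t=5 PE[2][0]: acc=0 h=0 v=0
  t=5 PE[2][1]: acc=73 h=7 v=73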